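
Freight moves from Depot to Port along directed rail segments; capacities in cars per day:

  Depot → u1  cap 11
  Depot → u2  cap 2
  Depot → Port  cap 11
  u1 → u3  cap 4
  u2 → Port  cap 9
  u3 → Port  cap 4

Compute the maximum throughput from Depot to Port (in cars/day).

17

Augment Depot→Port: bottleneck 11, flow now 11.
Augment Depot→u2→Port: bottleneck 2, flow now 13.
Augment Depot→u1→u3→Port: bottleneck 4, flow now 17.
No augmenting path remains; maximum flow = 17.
In the residual graph, reachable from Depot: {Depot, u1}.
Min-cut edges: Depot→u2 (2), Depot→Port (11), u1→u3 (4); capacity 2 + 11 + 4 = 17.
This cut is saturated, so no flow can exceed 17.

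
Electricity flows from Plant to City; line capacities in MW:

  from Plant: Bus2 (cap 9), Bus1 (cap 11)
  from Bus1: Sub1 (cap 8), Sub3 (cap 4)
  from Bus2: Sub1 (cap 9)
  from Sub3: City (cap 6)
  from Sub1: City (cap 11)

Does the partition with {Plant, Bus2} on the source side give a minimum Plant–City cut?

Given cut capacity: 11 + 9 = 20.
Augment Plant→Bus1→Sub3→City: bottleneck 4, flow now 4.
Augment Plant→Bus1→Sub1→City: bottleneck 7, flow now 11.
Augment Plant→Bus2→Sub1→City: bottleneck 4, flow now 15.
No augmenting path remains; maximum flow = 15.
In the residual graph, reachable from Plant: {Plant, Bus1, Bus2, Sub1}.
Min-cut edges: Bus1→Sub3 (4), Sub1→City (11); capacity 4 + 11 = 15.
Cut capacity 20 exceeds the max flow 15, so it is not minimum.

No — its capacity is 20, but the minimum cut has capacity 15.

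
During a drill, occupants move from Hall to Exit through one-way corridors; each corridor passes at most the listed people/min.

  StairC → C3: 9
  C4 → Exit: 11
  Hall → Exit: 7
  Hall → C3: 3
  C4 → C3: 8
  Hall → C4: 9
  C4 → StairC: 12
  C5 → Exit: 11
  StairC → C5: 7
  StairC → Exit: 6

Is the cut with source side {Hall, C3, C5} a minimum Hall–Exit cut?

Given cut capacity: 9 + 7 + 11 = 27.
Augment Hall→Exit: bottleneck 7, flow now 7.
Augment Hall→C4→Exit: bottleneck 9, flow now 16.
No augmenting path remains; maximum flow = 16.
In the residual graph, reachable from Hall: {Hall, C3}.
Min-cut edges: Hall→C4 (9), Hall→Exit (7); capacity 9 + 7 = 16.
Cut capacity 27 exceeds the max flow 16, so it is not minimum.

No — its capacity is 27, but the minimum cut has capacity 16.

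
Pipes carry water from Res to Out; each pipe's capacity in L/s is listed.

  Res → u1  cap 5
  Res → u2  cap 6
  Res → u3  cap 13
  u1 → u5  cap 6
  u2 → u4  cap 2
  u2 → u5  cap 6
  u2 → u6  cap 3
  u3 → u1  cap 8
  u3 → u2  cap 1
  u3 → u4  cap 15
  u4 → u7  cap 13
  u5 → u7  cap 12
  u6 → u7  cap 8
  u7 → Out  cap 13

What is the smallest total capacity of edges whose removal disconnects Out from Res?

Augment Res→u1→u5→u7→Out: bottleneck 5, flow now 5.
Augment Res→u2→u4→u7→Out: bottleneck 2, flow now 7.
Augment Res→u2→u5→u7→Out: bottleneck 4, flow now 11.
Augment Res→u3→u4→u7→Out: bottleneck 2, flow now 13.
No augmenting path remains; maximum flow = 13.
By max-flow min-cut, the minimum cut capacity equals the max flow.
In the residual graph, reachable from Res: {Res, u1, u2, u3, u4, u5, u6, u7}.
Min-cut edges: u7→Out (13); capacity 13 = 13.

13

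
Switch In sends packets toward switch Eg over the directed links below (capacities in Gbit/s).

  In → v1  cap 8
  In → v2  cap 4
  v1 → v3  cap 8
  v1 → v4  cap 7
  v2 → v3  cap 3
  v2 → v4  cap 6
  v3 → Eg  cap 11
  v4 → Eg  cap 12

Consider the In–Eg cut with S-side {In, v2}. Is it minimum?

No — its capacity is 17, but the minimum cut has capacity 12.

Given cut capacity: 8 + 3 + 6 = 17.
Augment In→v1→v3→Eg: bottleneck 8, flow now 8.
Augment In→v2→v3→Eg: bottleneck 3, flow now 11.
Augment In→v2→v4→Eg: bottleneck 1, flow now 12.
No augmenting path remains; maximum flow = 12.
In the residual graph, reachable from In: {In}.
Min-cut edges: In→v1 (8), In→v2 (4); capacity 8 + 4 = 12.
Cut capacity 17 exceeds the max flow 12, so it is not minimum.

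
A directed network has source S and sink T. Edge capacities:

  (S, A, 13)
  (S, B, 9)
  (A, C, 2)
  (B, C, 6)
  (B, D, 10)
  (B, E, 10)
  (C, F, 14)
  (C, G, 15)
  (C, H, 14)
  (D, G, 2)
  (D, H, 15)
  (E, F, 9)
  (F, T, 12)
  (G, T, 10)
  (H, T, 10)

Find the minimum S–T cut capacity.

Augment S→A→C→F→T: bottleneck 2, flow now 2.
Augment S→B→C→F→T: bottleneck 6, flow now 8.
Augment S→B→D→G→T: bottleneck 2, flow now 10.
Augment S→B→D→H→T: bottleneck 1, flow now 11.
No augmenting path remains; maximum flow = 11.
By max-flow min-cut, the minimum cut capacity equals the max flow.
In the residual graph, reachable from S: {S, A}.
Min-cut edges: S→B (9), A→C (2); capacity 9 + 2 = 11.

11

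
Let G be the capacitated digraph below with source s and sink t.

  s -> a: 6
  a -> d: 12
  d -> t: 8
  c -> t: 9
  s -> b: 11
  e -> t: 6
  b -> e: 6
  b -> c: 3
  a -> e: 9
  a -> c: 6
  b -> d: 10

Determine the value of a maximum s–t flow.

Augment s→a→c→t: bottleneck 6, flow now 6.
Augment s→b→c→t: bottleneck 3, flow now 9.
Augment s→b→d→t: bottleneck 8, flow now 17.
No augmenting path remains; maximum flow = 17.
In the residual graph, reachable from s: {s}.
Min-cut edges: s→a (6), s→b (11); capacity 6 + 11 = 17.
This cut is saturated, so no flow can exceed 17.

17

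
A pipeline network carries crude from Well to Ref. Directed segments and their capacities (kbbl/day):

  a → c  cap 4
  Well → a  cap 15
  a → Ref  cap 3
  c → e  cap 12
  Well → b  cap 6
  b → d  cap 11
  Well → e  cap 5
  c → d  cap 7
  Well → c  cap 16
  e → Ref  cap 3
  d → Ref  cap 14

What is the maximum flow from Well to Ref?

19

Augment Well→a→Ref: bottleneck 3, flow now 3.
Augment Well→e→Ref: bottleneck 3, flow now 6.
Augment Well→b→d→Ref: bottleneck 6, flow now 12.
Augment Well→c→d→Ref: bottleneck 7, flow now 19.
No augmenting path remains; maximum flow = 19.
In the residual graph, reachable from Well: {Well, a, c, e}.
Min-cut edges: Well→b (6), a→Ref (3), c→d (7), e→Ref (3); capacity 6 + 3 + 7 + 3 = 19.
This cut is saturated, so no flow can exceed 19.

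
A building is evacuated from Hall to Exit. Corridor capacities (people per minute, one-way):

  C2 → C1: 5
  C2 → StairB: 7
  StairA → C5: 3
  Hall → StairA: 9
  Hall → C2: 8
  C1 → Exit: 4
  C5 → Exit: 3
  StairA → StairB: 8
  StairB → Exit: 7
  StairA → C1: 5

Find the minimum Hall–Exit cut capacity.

Augment Hall→StairA→C1→Exit: bottleneck 4, flow now 4.
Augment Hall→StairA→C5→Exit: bottleneck 3, flow now 7.
Augment Hall→StairA→StairB→Exit: bottleneck 2, flow now 9.
Augment Hall→C2→StairB→Exit: bottleneck 5, flow now 14.
No augmenting path remains; maximum flow = 14.
By max-flow min-cut, the minimum cut capacity equals the max flow.
In the residual graph, reachable from Hall: {Hall, StairA, C2, C1, StairB}.
Min-cut edges: StairA→C5 (3), C1→Exit (4), StairB→Exit (7); capacity 3 + 4 + 7 = 14.

14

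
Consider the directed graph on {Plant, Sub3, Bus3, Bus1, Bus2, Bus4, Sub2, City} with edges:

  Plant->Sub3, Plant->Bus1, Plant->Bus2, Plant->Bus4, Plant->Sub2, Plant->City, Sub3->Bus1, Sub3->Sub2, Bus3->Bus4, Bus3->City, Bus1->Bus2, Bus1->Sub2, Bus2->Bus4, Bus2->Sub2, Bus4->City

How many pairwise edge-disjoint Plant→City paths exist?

Assign every edge capacity 1; by Menger, the answer equals the max flow.
Path Plant→City (+1); total 1.
Path Plant→Bus4→City (+1); total 2.
No residual Plant→City path; max flow = 2.
Certifying cut of size 2: {Bus4→City, Plant→City}.

2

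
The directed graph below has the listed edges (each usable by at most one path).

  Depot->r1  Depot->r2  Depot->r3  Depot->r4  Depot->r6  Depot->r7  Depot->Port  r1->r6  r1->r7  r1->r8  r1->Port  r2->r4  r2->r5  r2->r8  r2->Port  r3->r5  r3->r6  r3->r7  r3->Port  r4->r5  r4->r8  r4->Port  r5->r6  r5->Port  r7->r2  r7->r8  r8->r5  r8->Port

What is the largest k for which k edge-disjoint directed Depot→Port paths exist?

6

Assign every edge capacity 1; by Menger, the answer equals the max flow.
Path Depot→Port (+1); total 1.
Path Depot→r1→Port (+1); total 2.
Path Depot→r2→Port (+1); total 3.
Path Depot→r3→Port (+1); total 4.
Path Depot→r4→Port (+1); total 5.
Path Depot→r7→r8→Port (+1); total 6.
No residual Depot→Port path; max flow = 6.
Certifying cut of size 6: {Depot→Port, Depot→r1, Depot→r2, Depot→r3, Depot→r4, Depot→r7}.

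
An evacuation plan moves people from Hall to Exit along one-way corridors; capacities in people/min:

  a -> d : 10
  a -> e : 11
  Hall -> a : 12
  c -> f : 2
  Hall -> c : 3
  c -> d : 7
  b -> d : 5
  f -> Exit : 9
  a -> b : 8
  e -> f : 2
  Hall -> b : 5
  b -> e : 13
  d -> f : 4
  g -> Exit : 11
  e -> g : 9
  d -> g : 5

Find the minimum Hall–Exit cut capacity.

19

Augment Hall→c→f→Exit: bottleneck 2, flow now 2.
Augment Hall→a→d→f→Exit: bottleneck 4, flow now 6.
Augment Hall→a→d→g→Exit: bottleneck 5, flow now 11.
Augment Hall→a→e→f→Exit: bottleneck 2, flow now 13.
Augment Hall→a→e→g→Exit: bottleneck 1, flow now 14.
Augment Hall→b→e→g→Exit: bottleneck 5, flow now 19.
No augmenting path remains; maximum flow = 19.
By max-flow min-cut, the minimum cut capacity equals the max flow.
In the residual graph, reachable from Hall: {Hall, a, b, c, d, e, g}.
Min-cut edges: c→f (2), d→f (4), e→f (2), g→Exit (11); capacity 2 + 4 + 2 + 11 = 19.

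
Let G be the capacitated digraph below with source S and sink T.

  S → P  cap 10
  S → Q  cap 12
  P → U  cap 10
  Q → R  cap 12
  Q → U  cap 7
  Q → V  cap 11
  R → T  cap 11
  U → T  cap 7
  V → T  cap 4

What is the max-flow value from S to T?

Augment S→P→U→T: bottleneck 7, flow now 7.
Augment S→Q→R→T: bottleneck 11, flow now 18.
Augment S→Q→V→T: bottleneck 1, flow now 19.
No augmenting path remains; maximum flow = 19.
In the residual graph, reachable from S: {S, P, U}.
Min-cut edges: S→Q (12), U→T (7); capacity 12 + 7 = 19.
This cut is saturated, so no flow can exceed 19.

19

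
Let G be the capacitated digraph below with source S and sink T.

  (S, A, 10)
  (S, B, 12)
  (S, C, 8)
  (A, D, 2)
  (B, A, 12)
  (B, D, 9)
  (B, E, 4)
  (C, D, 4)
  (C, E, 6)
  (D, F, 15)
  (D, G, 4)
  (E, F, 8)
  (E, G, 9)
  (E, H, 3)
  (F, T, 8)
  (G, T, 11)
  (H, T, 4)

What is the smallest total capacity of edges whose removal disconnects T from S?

22

Augment S→A→D→F→T: bottleneck 2, flow now 2.
Augment S→B→D→F→T: bottleneck 6, flow now 8.
Augment S→B→D→G→T: bottleneck 3, flow now 11.
Augment S→B→E→G→T: bottleneck 3, flow now 14.
Augment S→C→D→G→T: bottleneck 1, flow now 15.
Augment S→C→E→G→T: bottleneck 4, flow now 19.
Augment S→C→E→H→T: bottleneck 2, flow now 21.
Augment S→C→D→B→E→H→T: bottleneck 1, flow now 22. (uses reverse residual edge)
No augmenting path remains; maximum flow = 22.
By max-flow min-cut, the minimum cut capacity equals the max flow.
In the residual graph, reachable from S: {S, A}.
Min-cut edges: S→B (12), S→C (8), A→D (2); capacity 12 + 8 + 2 = 22.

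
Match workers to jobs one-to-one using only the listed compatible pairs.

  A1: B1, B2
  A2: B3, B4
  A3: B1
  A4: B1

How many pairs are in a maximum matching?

Unit-capacity flow: source→left, listed edges, right→sink; max matching = max flow.
Augmenting path A1→B1 (+1); matched 1.
Augmenting path A2→B3 (+1); matched 2.
Augmenting path A3→B1→A1→B2 (+1); matched 3.
No augmenting path remains; maximum matching = 3.
König certificate: {A1, A2, B1} is a vertex cover of size 3 (every listed pair touches it), so no matching can be larger.

3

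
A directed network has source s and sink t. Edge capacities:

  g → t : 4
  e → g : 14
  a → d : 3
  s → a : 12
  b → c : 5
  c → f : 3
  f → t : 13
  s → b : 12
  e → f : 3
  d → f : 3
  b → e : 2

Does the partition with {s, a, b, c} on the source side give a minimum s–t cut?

Yes — it is a minimum cut (capacity 8).

Given cut capacity: 3 + 2 + 3 = 8.
Augment s→a→d→f→t: bottleneck 3, flow now 3.
Augment s→b→c→f→t: bottleneck 3, flow now 6.
Augment s→b→e→f→t: bottleneck 2, flow now 8.
No augmenting path remains; maximum flow = 8.
Cut capacity 8 equals the max flow, so it is a minimum cut.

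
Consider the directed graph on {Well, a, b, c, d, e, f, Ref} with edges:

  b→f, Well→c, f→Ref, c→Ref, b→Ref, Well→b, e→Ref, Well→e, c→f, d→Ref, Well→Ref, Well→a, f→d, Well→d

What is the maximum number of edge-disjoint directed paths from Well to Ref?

Assign every edge capacity 1; by Menger, the answer equals the max flow.
Path Well→Ref (+1); total 1.
Path Well→b→Ref (+1); total 2.
Path Well→c→Ref (+1); total 3.
Path Well→d→Ref (+1); total 4.
Path Well→e→Ref (+1); total 5.
No residual Well→Ref path; max flow = 5.
Certifying cut of size 5: {Well→Ref, Well→b, Well→c, Well→d, Well→e}.

5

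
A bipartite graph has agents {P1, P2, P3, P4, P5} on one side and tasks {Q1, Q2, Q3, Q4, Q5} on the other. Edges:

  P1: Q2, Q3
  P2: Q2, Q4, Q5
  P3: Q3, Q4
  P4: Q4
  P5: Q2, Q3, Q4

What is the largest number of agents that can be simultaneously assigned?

Unit-capacity flow: source→left, listed edges, right→sink; max matching = max flow.
Augmenting path P1→Q2 (+1); matched 1.
Augmenting path P2→Q4 (+1); matched 2.
Augmenting path P3→Q3 (+1); matched 3.
Augmenting path P4→Q4→P2→Q5 (+1); matched 4.
No augmenting path remains; maximum matching = 4.
König certificate: {P2, Q2, Q3, Q4} is a vertex cover of size 4 (every listed pair touches it), so no matching can be larger.

4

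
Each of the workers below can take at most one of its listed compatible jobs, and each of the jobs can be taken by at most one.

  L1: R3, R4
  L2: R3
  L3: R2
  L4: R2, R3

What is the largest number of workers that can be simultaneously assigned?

Unit-capacity flow: source→left, listed edges, right→sink; max matching = max flow.
Augmenting path L1→R3 (+1); matched 1.
Augmenting path L3→R2 (+1); matched 2.
Augmenting path L2→R3→L1→R4 (+1); matched 3.
No augmenting path remains; maximum matching = 3.
König certificate: {L1, R2, R3} is a vertex cover of size 3 (every listed pair touches it), so no matching can be larger.

3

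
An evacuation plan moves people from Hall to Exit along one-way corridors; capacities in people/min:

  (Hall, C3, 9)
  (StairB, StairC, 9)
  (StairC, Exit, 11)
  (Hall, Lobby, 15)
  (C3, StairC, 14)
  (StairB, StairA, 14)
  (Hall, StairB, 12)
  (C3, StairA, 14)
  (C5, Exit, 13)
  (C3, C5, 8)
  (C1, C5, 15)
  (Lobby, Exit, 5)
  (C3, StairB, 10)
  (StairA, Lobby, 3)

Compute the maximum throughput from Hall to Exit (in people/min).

Augment Hall→Lobby→Exit: bottleneck 5, flow now 5.
Augment Hall→C3→StairC→Exit: bottleneck 9, flow now 14.
Augment Hall→StairB→StairC→Exit: bottleneck 2, flow now 16.
Augment Hall→StairB→StairC→C3→C5→Exit: bottleneck 7, flow now 23. (uses reverse residual edge)
No augmenting path remains; maximum flow = 23.
In the residual graph, reachable from Hall: {Hall, StairB, StairA, Lobby}.
Min-cut edges: Hall→C3 (9), StairB→StairC (9), Lobby→Exit (5); capacity 9 + 9 + 5 = 23.
This cut is saturated, so no flow can exceed 23.

23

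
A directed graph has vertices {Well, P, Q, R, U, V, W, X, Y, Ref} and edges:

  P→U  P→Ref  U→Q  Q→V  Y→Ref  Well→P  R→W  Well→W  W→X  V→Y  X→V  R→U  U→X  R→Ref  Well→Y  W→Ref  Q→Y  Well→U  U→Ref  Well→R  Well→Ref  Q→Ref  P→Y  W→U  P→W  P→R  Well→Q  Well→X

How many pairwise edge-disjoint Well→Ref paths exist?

7

Assign every edge capacity 1; by Menger, the answer equals the max flow.
Path Well→Ref (+1); total 1.
Path Well→P→Ref (+1); total 2.
Path Well→Q→Ref (+1); total 3.
Path Well→R→Ref (+1); total 4.
Path Well→U→Ref (+1); total 5.
Path Well→W→Ref (+1); total 6.
Path Well→Y→Ref (+1); total 7.
No residual Well→Ref path; max flow = 7.
Certifying cut of size 7: {Well→P, Well→Q, Well→R, Well→Ref, Well→U, Well→W, Y→Ref}.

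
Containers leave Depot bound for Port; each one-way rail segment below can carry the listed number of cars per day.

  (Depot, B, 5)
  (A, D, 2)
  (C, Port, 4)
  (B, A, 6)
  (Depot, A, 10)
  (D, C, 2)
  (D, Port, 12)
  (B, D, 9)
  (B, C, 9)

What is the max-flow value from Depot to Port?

7

Augment Depot→A→D→Port: bottleneck 2, flow now 2.
Augment Depot→B→C→Port: bottleneck 4, flow now 6.
Augment Depot→B→D→Port: bottleneck 1, flow now 7.
No augmenting path remains; maximum flow = 7.
In the residual graph, reachable from Depot: {Depot, A}.
Min-cut edges: Depot→B (5), A→D (2); capacity 5 + 2 = 7.
This cut is saturated, so no flow can exceed 7.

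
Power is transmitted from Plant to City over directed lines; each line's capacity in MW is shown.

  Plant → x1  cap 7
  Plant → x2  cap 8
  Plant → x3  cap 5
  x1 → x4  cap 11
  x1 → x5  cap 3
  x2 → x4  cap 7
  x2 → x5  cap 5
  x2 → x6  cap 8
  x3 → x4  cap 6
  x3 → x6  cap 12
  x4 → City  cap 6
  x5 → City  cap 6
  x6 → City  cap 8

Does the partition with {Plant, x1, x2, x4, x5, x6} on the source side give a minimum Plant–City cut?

Given cut capacity: 5 + 6 + 6 + 8 = 25.
Augment Plant→x1→x4→City: bottleneck 6, flow now 6.
Augment Plant→x1→x5→City: bottleneck 1, flow now 7.
Augment Plant→x2→x5→City: bottleneck 5, flow now 12.
Augment Plant→x2→x6→City: bottleneck 3, flow now 15.
Augment Plant→x3→x6→City: bottleneck 5, flow now 20.
No augmenting path remains; maximum flow = 20.
In the residual graph, reachable from Plant: {Plant}.
Min-cut edges: Plant→x1 (7), Plant→x2 (8), Plant→x3 (5); capacity 7 + 8 + 5 = 20.
Cut capacity 25 exceeds the max flow 20, so it is not minimum.

No — its capacity is 25, but the minimum cut has capacity 20.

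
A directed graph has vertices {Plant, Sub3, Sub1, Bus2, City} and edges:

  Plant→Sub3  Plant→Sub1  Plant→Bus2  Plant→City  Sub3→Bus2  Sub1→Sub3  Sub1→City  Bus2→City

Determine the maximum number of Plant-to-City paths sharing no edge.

3

Assign every edge capacity 1; by Menger, the answer equals the max flow.
Path Plant→City (+1); total 1.
Path Plant→Sub1→City (+1); total 2.
Path Plant→Bus2→City (+1); total 3.
No residual Plant→City path; max flow = 3.
Certifying cut of size 3: {Bus2→City, Plant→City, Plant→Sub1}.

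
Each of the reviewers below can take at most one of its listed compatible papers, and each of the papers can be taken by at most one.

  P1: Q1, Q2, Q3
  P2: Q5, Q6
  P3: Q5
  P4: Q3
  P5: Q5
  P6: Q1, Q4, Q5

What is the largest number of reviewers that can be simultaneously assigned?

Unit-capacity flow: source→left, listed edges, right→sink; max matching = max flow.
Augmenting path P1→Q1 (+1); matched 1.
Augmenting path P2→Q5 (+1); matched 2.
Augmenting path P4→Q3 (+1); matched 3.
Augmenting path P6→Q4 (+1); matched 4.
Augmenting path P3→Q5→P2→Q6 (+1); matched 5.
No augmenting path remains; maximum matching = 5.
König certificate: {P1, P2, P4, P6, Q5} is a vertex cover of size 5 (every listed pair touches it), so no matching can be larger.

5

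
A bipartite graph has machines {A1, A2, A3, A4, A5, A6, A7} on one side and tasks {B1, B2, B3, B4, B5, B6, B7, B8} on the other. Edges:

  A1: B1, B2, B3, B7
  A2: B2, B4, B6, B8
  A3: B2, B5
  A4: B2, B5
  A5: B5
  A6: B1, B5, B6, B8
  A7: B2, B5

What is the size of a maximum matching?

5

Unit-capacity flow: source→left, listed edges, right→sink; max matching = max flow.
Augmenting path A1→B1 (+1); matched 1.
Augmenting path A2→B2 (+1); matched 2.
Augmenting path A3→B5 (+1); matched 3.
Augmenting path A6→B6 (+1); matched 4.
Augmenting path A4→B2→A2→B4 (+1); matched 5.
No augmenting path remains; maximum matching = 5.
König certificate: {A1, A2, A6, B2, B5} is a vertex cover of size 5 (every listed pair touches it), so no matching can be larger.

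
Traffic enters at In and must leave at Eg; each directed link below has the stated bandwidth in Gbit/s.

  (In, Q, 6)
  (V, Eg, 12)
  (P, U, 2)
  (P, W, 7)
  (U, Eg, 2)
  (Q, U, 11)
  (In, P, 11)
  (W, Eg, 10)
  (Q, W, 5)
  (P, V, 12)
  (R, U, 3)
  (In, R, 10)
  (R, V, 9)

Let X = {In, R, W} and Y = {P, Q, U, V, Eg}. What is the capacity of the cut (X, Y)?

39

Edges leaving {In, R, W}: In→P (11), In→Q (6), R→U (3), R→V (9), W→Eg (10).
Cut capacity = 11 + 6 + 3 + 9 + 10 = 39.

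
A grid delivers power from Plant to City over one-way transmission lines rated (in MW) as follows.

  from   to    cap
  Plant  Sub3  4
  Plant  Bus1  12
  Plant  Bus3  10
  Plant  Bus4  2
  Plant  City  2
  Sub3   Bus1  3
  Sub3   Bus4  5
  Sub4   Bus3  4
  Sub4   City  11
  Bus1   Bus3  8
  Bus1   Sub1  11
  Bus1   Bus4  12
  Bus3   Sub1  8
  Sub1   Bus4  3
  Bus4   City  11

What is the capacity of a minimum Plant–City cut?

13

Augment Plant→City: bottleneck 2, flow now 2.
Augment Plant→Bus4→City: bottleneck 2, flow now 4.
Augment Plant→Sub3→Bus4→City: bottleneck 4, flow now 8.
Augment Plant→Bus1→Bus4→City: bottleneck 5, flow now 13.
No augmenting path remains; maximum flow = 13.
By max-flow min-cut, the minimum cut capacity equals the max flow.
In the residual graph, reachable from Plant: {Plant, Sub3, Bus1, Bus3, Sub1, Bus4}.
Min-cut edges: Plant→City (2), Bus4→City (11); capacity 2 + 11 = 13.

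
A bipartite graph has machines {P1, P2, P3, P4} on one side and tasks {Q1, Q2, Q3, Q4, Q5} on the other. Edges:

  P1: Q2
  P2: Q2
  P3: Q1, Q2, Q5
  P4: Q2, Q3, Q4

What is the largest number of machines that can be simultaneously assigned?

Unit-capacity flow: source→left, listed edges, right→sink; max matching = max flow.
Augmenting path P1→Q2 (+1); matched 1.
Augmenting path P3→Q1 (+1); matched 2.
Augmenting path P4→Q3 (+1); matched 3.
No augmenting path remains; maximum matching = 3.
König certificate: {P3, P4, Q2} is a vertex cover of size 3 (every listed pair touches it), so no matching can be larger.

3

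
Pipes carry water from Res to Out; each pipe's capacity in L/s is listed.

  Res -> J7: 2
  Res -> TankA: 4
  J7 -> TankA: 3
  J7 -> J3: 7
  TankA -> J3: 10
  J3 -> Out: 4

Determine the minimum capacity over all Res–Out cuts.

Augment Res→J7→J3→Out: bottleneck 2, flow now 2.
Augment Res→TankA→J3→Out: bottleneck 2, flow now 4.
No augmenting path remains; maximum flow = 4.
By max-flow min-cut, the minimum cut capacity equals the max flow.
In the residual graph, reachable from Res: {Res, J7, TankA, J3}.
Min-cut edges: J3→Out (4); capacity 4 = 4.

4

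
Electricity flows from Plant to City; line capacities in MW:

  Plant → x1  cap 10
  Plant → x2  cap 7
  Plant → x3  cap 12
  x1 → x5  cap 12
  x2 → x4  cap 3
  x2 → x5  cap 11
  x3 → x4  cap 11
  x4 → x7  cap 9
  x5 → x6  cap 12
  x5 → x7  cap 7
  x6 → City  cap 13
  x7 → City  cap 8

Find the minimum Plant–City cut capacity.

20

Augment Plant→x1→x5→x6→City: bottleneck 10, flow now 10.
Augment Plant→x2→x4→x7→City: bottleneck 3, flow now 13.
Augment Plant→x2→x5→x6→City: bottleneck 2, flow now 15.
Augment Plant→x2→x5→x7→City: bottleneck 2, flow now 17.
Augment Plant→x3→x4→x7→City: bottleneck 3, flow now 20.
No augmenting path remains; maximum flow = 20.
By max-flow min-cut, the minimum cut capacity equals the max flow.
In the residual graph, reachable from Plant: {Plant, x1, x2, x3, x4, x5, x7}.
Min-cut edges: x5→x6 (12), x7→City (8); capacity 12 + 8 = 20.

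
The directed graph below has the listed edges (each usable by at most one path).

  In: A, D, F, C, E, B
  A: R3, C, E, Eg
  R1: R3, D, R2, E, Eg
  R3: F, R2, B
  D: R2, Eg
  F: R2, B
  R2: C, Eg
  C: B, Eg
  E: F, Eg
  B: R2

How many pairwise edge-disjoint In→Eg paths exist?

5

Assign every edge capacity 1; by Menger, the answer equals the max flow.
Path In→A→Eg (+1); total 1.
Path In→D→Eg (+1); total 2.
Path In→C→Eg (+1); total 3.
Path In→E→Eg (+1); total 4.
Path In→F→R2→Eg (+1); total 5.
No residual In→Eg path; max flow = 5.
Certifying cut of size 5: {C→Eg, In→A, In→D, In→E, R2→Eg}.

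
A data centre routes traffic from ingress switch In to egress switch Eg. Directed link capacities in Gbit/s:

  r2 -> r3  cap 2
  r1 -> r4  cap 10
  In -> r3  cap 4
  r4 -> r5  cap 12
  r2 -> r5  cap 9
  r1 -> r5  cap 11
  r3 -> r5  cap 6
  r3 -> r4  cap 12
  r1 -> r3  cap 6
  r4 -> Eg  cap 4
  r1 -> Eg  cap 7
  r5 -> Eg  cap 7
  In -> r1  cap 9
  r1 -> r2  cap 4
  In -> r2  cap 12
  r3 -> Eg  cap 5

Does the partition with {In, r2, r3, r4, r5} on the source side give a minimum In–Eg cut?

No — its capacity is 25, but the minimum cut has capacity 22.

Given cut capacity: 9 + 5 + 4 + 7 = 25.
Augment In→r1→Eg: bottleneck 7, flow now 7.
Augment In→r3→Eg: bottleneck 4, flow now 11.
Augment In→r1→r3→Eg: bottleneck 1, flow now 12.
Augment In→r1→r4→Eg: bottleneck 1, flow now 13.
Augment In→r2→r5→Eg: bottleneck 7, flow now 20.
Augment In→r2→r3→r4→Eg: bottleneck 2, flow now 22.
No augmenting path remains; maximum flow = 22.
In the residual graph, reachable from In: {In, r2, r5}.
Min-cut edges: In→r1 (9), In→r3 (4), r2→r3 (2), r5→Eg (7); capacity 9 + 4 + 2 + 7 = 22.
Cut capacity 25 exceeds the max flow 22, so it is not minimum.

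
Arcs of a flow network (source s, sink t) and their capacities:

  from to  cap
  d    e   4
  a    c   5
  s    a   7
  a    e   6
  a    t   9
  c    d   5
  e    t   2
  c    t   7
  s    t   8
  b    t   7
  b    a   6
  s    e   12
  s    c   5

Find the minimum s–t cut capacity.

22

Augment s→t: bottleneck 8, flow now 8.
Augment s→a→t: bottleneck 7, flow now 15.
Augment s→c→t: bottleneck 5, flow now 20.
Augment s→e→t: bottleneck 2, flow now 22.
No augmenting path remains; maximum flow = 22.
By max-flow min-cut, the minimum cut capacity equals the max flow.
In the residual graph, reachable from s: {s, e}.
Min-cut edges: s→a (7), s→c (5), s→t (8), e→t (2); capacity 7 + 5 + 8 + 2 = 22.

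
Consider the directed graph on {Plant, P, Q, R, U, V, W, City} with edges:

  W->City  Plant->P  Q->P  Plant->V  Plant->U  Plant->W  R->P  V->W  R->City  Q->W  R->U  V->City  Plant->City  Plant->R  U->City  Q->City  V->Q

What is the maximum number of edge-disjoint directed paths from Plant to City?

Assign every edge capacity 1; by Menger, the answer equals the max flow.
Path Plant→City (+1); total 1.
Path Plant→R→City (+1); total 2.
Path Plant→U→City (+1); total 3.
Path Plant→V→City (+1); total 4.
Path Plant→W→City (+1); total 5.
No residual Plant→City path; max flow = 5.
Certifying cut of size 5: {Plant→City, Plant→R, Plant→U, Plant→V, Plant→W}.

5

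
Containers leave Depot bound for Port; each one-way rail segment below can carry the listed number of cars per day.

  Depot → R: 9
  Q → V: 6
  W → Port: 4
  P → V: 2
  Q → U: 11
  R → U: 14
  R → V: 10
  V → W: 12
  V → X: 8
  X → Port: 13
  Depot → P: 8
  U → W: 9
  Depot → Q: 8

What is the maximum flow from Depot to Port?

Augment Depot→P→V→W→Port: bottleneck 2, flow now 2.
Augment Depot→Q→U→W→Port: bottleneck 2, flow now 4.
Augment Depot→Q→V→X→Port: bottleneck 6, flow now 10.
Augment Depot→R→V→X→Port: bottleneck 2, flow now 12.
No augmenting path remains; maximum flow = 12.
In the residual graph, reachable from Depot: {Depot, P, Q, R, U, V, W}.
Min-cut edges: V→X (8), W→Port (4); capacity 8 + 4 = 12.
This cut is saturated, so no flow can exceed 12.

12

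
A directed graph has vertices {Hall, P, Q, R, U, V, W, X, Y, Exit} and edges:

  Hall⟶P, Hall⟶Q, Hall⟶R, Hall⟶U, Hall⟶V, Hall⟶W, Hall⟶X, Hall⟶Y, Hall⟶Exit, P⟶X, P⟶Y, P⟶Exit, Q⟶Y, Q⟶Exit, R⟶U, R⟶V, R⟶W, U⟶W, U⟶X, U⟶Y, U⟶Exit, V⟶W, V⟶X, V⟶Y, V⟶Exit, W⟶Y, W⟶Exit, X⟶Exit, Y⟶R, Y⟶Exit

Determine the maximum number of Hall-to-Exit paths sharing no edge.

Assign every edge capacity 1; by Menger, the answer equals the max flow.
Path Hall→Exit (+1); total 1.
Path Hall→P→Exit (+1); total 2.
Path Hall→Q→Exit (+1); total 3.
Path Hall→U→Exit (+1); total 4.
Path Hall→V→Exit (+1); total 5.
Path Hall→W→Exit (+1); total 6.
Path Hall→X→Exit (+1); total 7.
Path Hall→Y→Exit (+1); total 8.
No residual Hall→Exit path; max flow = 8.
Certifying cut of size 8: {Hall→Exit, Hall→P, Hall→Q, U→Exit, V→Exit, W→Exit, X→Exit, Y→Exit}.

8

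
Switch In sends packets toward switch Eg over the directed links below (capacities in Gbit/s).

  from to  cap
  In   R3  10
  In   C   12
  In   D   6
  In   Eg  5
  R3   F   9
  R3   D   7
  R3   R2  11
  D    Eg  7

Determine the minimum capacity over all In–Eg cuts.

12

Augment In→Eg: bottleneck 5, flow now 5.
Augment In→D→Eg: bottleneck 6, flow now 11.
Augment In→R3→D→Eg: bottleneck 1, flow now 12.
No augmenting path remains; maximum flow = 12.
By max-flow min-cut, the minimum cut capacity equals the max flow.
In the residual graph, reachable from In: {In, R3, C, F, D, R2}.
Min-cut edges: In→Eg (5), D→Eg (7); capacity 5 + 7 = 12.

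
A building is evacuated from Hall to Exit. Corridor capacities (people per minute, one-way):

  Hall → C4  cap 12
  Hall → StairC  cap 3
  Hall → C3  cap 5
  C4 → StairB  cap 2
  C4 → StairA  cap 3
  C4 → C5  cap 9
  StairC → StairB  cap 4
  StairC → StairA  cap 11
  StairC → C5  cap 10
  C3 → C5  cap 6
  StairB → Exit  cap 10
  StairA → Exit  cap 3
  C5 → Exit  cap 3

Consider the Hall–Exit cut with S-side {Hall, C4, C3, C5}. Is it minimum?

Given cut capacity: 3 + 2 + 3 + 3 = 11.
Augment Hall→C4→StairB→Exit: bottleneck 2, flow now 2.
Augment Hall→C4→StairA→Exit: bottleneck 3, flow now 5.
Augment Hall→C4→C5→Exit: bottleneck 3, flow now 8.
Augment Hall→StairC→StairB→Exit: bottleneck 3, flow now 11.
No augmenting path remains; maximum flow = 11.
Cut capacity 11 equals the max flow, so it is a minimum cut.

Yes — it is a minimum cut (capacity 11).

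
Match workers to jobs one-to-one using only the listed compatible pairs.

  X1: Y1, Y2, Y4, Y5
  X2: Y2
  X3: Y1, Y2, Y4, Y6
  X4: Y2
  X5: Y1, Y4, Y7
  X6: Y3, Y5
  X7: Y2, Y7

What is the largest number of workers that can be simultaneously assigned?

6

Unit-capacity flow: source→left, listed edges, right→sink; max matching = max flow.
Augmenting path X1→Y1 (+1); matched 1.
Augmenting path X2→Y2 (+1); matched 2.
Augmenting path X3→Y4 (+1); matched 3.
Augmenting path X5→Y7 (+1); matched 4.
Augmenting path X6→Y3 (+1); matched 5.
Augmenting path X7→Y7→X5→Y1→X1→Y5 (+1); matched 6.
No augmenting path remains; maximum matching = 6.
König certificate: {X1, X3, X5, X6, X7, Y2} is a vertex cover of size 6 (every listed pair touches it), so no matching can be larger.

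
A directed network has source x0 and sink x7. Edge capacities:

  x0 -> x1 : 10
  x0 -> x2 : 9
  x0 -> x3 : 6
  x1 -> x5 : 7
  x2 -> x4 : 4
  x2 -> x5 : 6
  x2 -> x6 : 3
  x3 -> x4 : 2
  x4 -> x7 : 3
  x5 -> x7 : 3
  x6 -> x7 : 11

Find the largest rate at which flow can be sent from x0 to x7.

9

Augment x0→x1→x5→x7: bottleneck 3, flow now 3.
Augment x0→x2→x4→x7: bottleneck 3, flow now 6.
Augment x0→x2→x6→x7: bottleneck 3, flow now 9.
No augmenting path remains; maximum flow = 9.
In the residual graph, reachable from x0: {x0, x1, x2, x3, x4, x5}.
Min-cut edges: x2→x6 (3), x4→x7 (3), x5→x7 (3); capacity 3 + 3 + 3 = 9.
This cut is saturated, so no flow can exceed 9.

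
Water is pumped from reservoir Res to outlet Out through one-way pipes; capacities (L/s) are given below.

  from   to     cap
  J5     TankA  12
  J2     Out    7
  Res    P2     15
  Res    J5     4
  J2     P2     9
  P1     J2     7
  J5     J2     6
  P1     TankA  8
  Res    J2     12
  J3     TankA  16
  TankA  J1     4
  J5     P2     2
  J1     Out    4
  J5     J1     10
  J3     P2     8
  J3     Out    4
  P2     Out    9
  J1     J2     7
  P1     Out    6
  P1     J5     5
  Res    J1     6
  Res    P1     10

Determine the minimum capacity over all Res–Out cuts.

26

Augment Res→P1→Out: bottleneck 6, flow now 6.
Augment Res→J1→Out: bottleneck 4, flow now 10.
Augment Res→J2→Out: bottleneck 7, flow now 17.
Augment Res→P2→Out: bottleneck 9, flow now 26.
No augmenting path remains; maximum flow = 26.
By max-flow min-cut, the minimum cut capacity equals the max flow.
In the residual graph, reachable from Res: {Res, P1, J5, TankA, J1, J2, P2}.
Min-cut edges: P1→Out (6), J1→Out (4), J2→Out (7), P2→Out (9); capacity 6 + 4 + 7 + 9 = 26.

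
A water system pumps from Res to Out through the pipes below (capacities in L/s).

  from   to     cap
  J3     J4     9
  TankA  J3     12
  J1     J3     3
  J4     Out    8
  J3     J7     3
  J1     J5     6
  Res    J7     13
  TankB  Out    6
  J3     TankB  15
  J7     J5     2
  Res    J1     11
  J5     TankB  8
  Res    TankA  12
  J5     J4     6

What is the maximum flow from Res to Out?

Augment Res→J1→J5→J4→Out: bottleneck 6, flow now 6.
Augment Res→J1→J3→J4→Out: bottleneck 2, flow now 8.
Augment Res→J1→J3→TankB→Out: bottleneck 1, flow now 9.
Augment Res→TankA→J3→TankB→Out: bottleneck 5, flow now 14.
No augmenting path remains; maximum flow = 14.
In the residual graph, reachable from Res: {Res, J1, TankA, J7, J5, J3, J4, TankB}.
Min-cut edges: J4→Out (8), TankB→Out (6); capacity 8 + 6 = 14.
This cut is saturated, so no flow can exceed 14.

14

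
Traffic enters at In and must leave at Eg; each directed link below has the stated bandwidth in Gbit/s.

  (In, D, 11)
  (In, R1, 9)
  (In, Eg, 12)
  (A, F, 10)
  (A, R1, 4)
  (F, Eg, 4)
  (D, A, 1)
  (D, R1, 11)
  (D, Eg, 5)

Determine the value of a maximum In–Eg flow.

Augment In→Eg: bottleneck 12, flow now 12.
Augment In→D→Eg: bottleneck 5, flow now 17.
Augment In→D→A→F→Eg: bottleneck 1, flow now 18.
No augmenting path remains; maximum flow = 18.
In the residual graph, reachable from In: {In, D, R1}.
Min-cut edges: In→Eg (12), D→A (1), D→Eg (5); capacity 12 + 1 + 5 = 18.
This cut is saturated, so no flow can exceed 18.

18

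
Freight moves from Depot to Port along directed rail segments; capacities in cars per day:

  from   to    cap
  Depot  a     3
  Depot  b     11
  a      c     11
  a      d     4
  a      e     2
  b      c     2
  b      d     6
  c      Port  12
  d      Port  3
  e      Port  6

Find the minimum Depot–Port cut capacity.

Augment Depot→a→c→Port: bottleneck 3, flow now 3.
Augment Depot→b→c→Port: bottleneck 2, flow now 5.
Augment Depot→b→d→Port: bottleneck 3, flow now 8.
No augmenting path remains; maximum flow = 8.
By max-flow min-cut, the minimum cut capacity equals the max flow.
In the residual graph, reachable from Depot: {Depot, b, d}.
Min-cut edges: Depot→a (3), b→c (2), d→Port (3); capacity 3 + 2 + 3 = 8.

8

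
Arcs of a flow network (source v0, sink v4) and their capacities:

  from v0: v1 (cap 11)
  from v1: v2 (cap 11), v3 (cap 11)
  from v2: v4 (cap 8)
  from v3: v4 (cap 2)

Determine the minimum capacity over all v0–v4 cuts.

10

Augment v0→v1→v2→v4: bottleneck 8, flow now 8.
Augment v0→v1→v3→v4: bottleneck 2, flow now 10.
No augmenting path remains; maximum flow = 10.
By max-flow min-cut, the minimum cut capacity equals the max flow.
In the residual graph, reachable from v0: {v0, v1, v2, v3}.
Min-cut edges: v2→v4 (8), v3→v4 (2); capacity 8 + 2 = 10.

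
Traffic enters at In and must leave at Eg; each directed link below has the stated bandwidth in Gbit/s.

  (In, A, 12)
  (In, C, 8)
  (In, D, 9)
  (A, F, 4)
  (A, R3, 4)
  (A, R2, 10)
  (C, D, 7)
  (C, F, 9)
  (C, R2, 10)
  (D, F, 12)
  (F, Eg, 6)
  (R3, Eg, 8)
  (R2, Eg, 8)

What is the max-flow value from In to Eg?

Augment In→A→F→Eg: bottleneck 4, flow now 4.
Augment In→A→R3→Eg: bottleneck 4, flow now 8.
Augment In→A→R2→Eg: bottleneck 4, flow now 12.
Augment In→C→F→Eg: bottleneck 2, flow now 14.
Augment In→C→R2→Eg: bottleneck 4, flow now 18.
No augmenting path remains; maximum flow = 18.
In the residual graph, reachable from In: {In, A, C, D, F, R2}.
Min-cut edges: A→R3 (4), F→Eg (6), R2→Eg (8); capacity 4 + 6 + 8 = 18.
This cut is saturated, so no flow can exceed 18.

18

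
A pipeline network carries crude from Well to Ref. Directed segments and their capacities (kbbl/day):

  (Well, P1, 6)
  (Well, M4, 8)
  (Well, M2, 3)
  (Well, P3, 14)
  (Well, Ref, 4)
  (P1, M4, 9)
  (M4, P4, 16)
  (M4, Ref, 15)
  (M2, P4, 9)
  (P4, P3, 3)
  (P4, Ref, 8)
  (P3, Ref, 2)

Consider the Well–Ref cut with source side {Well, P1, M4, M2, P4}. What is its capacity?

44

Edges leaving {Well, P1, M4, M2, P4}: Well→P3 (14), Well→Ref (4), M4→Ref (15), P4→P3 (3), P4→Ref (8).
Cut capacity = 14 + 4 + 15 + 3 + 8 = 44.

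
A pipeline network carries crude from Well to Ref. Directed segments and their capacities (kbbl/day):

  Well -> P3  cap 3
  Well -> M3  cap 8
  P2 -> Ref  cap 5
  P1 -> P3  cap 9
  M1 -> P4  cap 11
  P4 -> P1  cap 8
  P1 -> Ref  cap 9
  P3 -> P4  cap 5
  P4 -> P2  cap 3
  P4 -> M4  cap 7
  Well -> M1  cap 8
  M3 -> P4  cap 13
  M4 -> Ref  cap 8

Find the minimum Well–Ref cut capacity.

18

Augment Well→P3→P4→P2→Ref: bottleneck 3, flow now 3.
Augment Well→M1→P4→M4→Ref: bottleneck 7, flow now 10.
Augment Well→M1→P4→P1→Ref: bottleneck 1, flow now 11.
Augment Well→M3→P4→P1→Ref: bottleneck 7, flow now 18.
No augmenting path remains; maximum flow = 18.
By max-flow min-cut, the minimum cut capacity equals the max flow.
In the residual graph, reachable from Well: {Well, P3, M1, M3, P4}.
Min-cut edges: P4→P2 (3), P4→M4 (7), P4→P1 (8); capacity 3 + 7 + 8 = 18.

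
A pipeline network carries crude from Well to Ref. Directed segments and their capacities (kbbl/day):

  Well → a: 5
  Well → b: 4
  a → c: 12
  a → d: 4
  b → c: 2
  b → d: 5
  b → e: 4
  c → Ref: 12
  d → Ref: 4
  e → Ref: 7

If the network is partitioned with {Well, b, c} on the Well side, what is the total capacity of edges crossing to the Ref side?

Edges leaving {Well, b, c}: Well→a (5), b→d (5), b→e (4), c→Ref (12).
Cut capacity = 5 + 5 + 4 + 12 = 26.

26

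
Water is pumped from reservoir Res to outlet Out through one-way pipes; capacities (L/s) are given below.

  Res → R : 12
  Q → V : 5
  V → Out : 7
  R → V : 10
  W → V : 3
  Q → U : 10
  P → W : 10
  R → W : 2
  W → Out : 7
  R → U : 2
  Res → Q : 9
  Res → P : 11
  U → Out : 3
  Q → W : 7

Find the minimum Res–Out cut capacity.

17

Augment Res→P→W→Out: bottleneck 7, flow now 7.
Augment Res→Q→U→Out: bottleneck 3, flow now 10.
Augment Res→Q→V→Out: bottleneck 5, flow now 15.
Augment Res→R→V→Out: bottleneck 2, flow now 17.
No augmenting path remains; maximum flow = 17.
By max-flow min-cut, the minimum cut capacity equals the max flow.
In the residual graph, reachable from Res: {Res, P, Q, R, U, V, W}.
Min-cut edges: U→Out (3), V→Out (7), W→Out (7); capacity 3 + 7 + 7 = 17.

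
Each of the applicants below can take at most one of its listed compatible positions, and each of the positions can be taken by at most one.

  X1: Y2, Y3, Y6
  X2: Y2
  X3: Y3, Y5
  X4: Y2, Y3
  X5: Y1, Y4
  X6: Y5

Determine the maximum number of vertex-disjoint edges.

5

Unit-capacity flow: source→left, listed edges, right→sink; max matching = max flow.
Augmenting path X1→Y2 (+1); matched 1.
Augmenting path X3→Y3 (+1); matched 2.
Augmenting path X5→Y1 (+1); matched 3.
Augmenting path X6→Y5 (+1); matched 4.
Augmenting path X2→Y2→X1→Y6 (+1); matched 5.
No augmenting path remains; maximum matching = 5.
König certificate: {X1, X5, Y2, Y3, Y5} is a vertex cover of size 5 (every listed pair touches it), so no matching can be larger.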